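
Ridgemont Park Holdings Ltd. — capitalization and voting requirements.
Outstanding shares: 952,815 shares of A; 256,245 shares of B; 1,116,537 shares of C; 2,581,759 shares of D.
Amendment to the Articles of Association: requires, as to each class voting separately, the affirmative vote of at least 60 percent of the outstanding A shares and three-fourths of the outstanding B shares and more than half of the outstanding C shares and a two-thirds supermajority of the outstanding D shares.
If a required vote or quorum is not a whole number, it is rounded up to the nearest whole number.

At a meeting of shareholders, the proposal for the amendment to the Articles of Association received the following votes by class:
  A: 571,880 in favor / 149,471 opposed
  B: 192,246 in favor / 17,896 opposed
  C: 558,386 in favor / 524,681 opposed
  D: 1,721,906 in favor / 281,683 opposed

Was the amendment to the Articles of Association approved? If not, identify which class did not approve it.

A: 3/5 of 952815 = 571689; 571,689 required, 571,880 in favor — approved.
B: 3/4 of 256245 = 192183.75, rounded up to 192184; 192,184 required, 192,246 in favor — approved.
C: a majority of 1116537 is 558269; 558,269 required, 558,386 in favor — approved.
D: 2/3 of 2581759 = 1721172.67, rounded up to 1721173; 1,721,173 required, 1,721,906 in favor — approved.

Approved — every class gave the required vote.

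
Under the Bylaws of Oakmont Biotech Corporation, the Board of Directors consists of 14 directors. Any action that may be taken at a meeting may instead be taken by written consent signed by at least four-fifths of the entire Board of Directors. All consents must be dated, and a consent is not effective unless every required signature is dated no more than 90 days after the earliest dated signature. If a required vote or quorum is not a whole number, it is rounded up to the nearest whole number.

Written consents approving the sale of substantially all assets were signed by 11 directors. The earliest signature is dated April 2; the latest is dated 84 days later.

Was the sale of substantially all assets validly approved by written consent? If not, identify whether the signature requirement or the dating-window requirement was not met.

Not effective — insufficient signatures.

Signatures required: at least four-fifths of 14 — 4/5 of 14 = 11.20, rounded up to 12, so 12 needed; 11 signed. Insufficient.
Dating window: the latest signature is 84 days after the earliest; the limit is 90 days. Within the window.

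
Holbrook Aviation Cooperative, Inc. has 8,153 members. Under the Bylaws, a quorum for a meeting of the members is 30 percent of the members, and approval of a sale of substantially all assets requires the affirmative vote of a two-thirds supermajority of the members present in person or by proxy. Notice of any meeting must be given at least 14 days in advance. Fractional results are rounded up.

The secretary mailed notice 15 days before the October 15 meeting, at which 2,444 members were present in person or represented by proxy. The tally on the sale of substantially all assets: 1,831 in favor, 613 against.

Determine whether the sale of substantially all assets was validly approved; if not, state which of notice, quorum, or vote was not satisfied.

Notice: 15 days given; 14 required. Satisfied.
Quorum: 30% of 8,153 = 2,445.90, rounded up to 2,446; 2,444 present. Not satisfied.
Vote: requires two-thirds of those present (2,444); 2/3 of 2444 = 1629.33, rounded up to 1630, so 1,630 needed; 1,831 in favor. Satisfied.

Invalid — quorum requirement not satisfied.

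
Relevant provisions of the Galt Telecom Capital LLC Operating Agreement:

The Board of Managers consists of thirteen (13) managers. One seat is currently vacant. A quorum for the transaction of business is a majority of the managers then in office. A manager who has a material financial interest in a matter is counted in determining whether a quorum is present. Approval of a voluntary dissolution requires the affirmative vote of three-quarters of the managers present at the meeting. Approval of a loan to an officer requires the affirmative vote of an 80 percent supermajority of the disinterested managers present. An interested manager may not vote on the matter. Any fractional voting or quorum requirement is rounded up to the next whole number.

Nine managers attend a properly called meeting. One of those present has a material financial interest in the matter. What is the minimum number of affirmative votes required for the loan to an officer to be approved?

The loan to an officer requires four-fifths of the disinterested managers present (9 − 1 = 8).
4/5 of 8 = 6.40, rounded up to 7.

7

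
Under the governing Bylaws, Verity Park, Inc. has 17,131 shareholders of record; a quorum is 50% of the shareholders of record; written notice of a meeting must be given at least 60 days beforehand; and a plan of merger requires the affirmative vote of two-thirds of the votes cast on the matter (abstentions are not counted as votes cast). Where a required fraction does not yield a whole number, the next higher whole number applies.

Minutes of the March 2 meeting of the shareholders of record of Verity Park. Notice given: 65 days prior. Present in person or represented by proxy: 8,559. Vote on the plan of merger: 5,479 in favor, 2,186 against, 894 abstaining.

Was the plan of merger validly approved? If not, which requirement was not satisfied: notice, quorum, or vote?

Notice: 65 days given; 60 required. Satisfied.
Quorum: 50% of 17,131 = 8,565.50, rounded up to 8,566; 8,559 present. Not satisfied.
Vote: requires two-thirds of the votes cast (8,559 − 894 abstaining = 7,665); 2/3 of 7665 = 5110, so 5,110 needed; 5,479 in favor. Satisfied.

Invalid — quorum requirement not satisfied.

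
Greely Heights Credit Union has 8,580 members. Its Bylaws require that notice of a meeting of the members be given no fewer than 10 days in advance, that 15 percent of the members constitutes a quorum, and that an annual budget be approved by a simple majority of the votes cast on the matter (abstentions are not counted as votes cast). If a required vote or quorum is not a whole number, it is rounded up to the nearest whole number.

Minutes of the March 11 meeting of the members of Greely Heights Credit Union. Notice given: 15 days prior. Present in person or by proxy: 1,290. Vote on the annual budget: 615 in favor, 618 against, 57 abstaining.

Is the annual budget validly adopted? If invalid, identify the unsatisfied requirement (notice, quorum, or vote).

Notice: 15 days given; 10 required. Satisfied.
Quorum: 15% of 8,580 = 1,287; 1,290 present. Satisfied.
Vote: requires a majority of the votes cast (1,290 − 57 abstaining = 1,233); a majority of 1233 is 617, so 617 needed; 615 in favor. Not satisfied.

Invalid — vote requirement not satisfied.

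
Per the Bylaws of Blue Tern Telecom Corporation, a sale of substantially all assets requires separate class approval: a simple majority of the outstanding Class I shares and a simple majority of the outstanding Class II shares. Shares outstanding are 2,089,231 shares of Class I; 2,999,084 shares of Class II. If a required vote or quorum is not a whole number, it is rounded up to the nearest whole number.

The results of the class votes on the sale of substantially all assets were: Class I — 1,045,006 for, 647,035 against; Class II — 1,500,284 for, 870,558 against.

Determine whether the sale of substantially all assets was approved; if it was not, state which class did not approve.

Class I: a majority of 2089231 is 1044616; 1,044,616 required, 1,045,006 in favor — approved.
Class II: a majority of 2999084 is 1499543; 1,499,543 required, 1,500,284 in favor — approved.

Approved — every class gave the required vote.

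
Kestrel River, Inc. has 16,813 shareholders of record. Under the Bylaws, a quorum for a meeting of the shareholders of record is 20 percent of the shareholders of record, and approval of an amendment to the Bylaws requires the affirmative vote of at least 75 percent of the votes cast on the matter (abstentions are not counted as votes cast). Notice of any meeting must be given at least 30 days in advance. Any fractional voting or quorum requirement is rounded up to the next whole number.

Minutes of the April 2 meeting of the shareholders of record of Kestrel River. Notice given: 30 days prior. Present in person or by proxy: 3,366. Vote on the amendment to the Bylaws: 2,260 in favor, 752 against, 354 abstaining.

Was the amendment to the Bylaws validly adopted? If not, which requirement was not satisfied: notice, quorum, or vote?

Notice: 30 days given; 30 required. Satisfied.
Quorum: 20% of 16,813 = 3,362.60, rounded up to 3,363; 3,366 present. Satisfied.
Vote: requires three-fourths of the votes cast (3,366 − 354 abstaining = 3,012); 3/4 of 3012 = 2259, so 2,259 needed; 2,260 in favor. Satisfied.

Valid — all requirements satisfied.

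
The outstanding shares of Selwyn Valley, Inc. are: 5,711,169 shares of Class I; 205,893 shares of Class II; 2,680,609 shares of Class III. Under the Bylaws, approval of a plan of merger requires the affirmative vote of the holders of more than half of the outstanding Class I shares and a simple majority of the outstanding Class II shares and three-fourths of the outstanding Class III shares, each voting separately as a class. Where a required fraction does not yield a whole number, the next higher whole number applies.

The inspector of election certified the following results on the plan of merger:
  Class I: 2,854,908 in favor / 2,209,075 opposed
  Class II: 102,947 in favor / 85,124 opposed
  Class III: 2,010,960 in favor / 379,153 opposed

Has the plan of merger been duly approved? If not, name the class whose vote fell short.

Class I: a majority of 5711169 is 2855585; 2,855,585 required, 2,854,908 in favor — not approved.
Class II: a majority of 205893 is 102947; 102,947 required, 102,947 in favor — approved.
Class III: 3/4 of 2680609 = 2010456.75, rounded up to 2010457; 2,010,457 required, 2,010,960 in favor — approved.

Not approved — the Class I shares did not give the required vote.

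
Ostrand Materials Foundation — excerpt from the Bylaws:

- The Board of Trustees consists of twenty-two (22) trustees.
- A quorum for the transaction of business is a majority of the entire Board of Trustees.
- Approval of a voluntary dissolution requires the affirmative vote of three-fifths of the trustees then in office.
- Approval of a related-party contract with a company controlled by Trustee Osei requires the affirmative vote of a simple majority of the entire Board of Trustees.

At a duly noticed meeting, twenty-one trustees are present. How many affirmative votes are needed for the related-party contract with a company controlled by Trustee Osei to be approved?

The related-party contract with a company controlled by Trustee Osei requires a majority of the entire Board of Trustees (22).
A majority of 22 is 12.

12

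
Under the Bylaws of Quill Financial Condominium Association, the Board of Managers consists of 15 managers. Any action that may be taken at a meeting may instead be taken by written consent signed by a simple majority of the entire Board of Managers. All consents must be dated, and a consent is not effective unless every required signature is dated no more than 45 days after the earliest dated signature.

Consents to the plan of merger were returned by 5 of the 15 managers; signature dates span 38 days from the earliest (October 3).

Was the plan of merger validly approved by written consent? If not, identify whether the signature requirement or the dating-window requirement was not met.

Signatures required: a simple majority of 15 — a majority of 15 is 8, so 8 needed; 5 signed. Insufficient.
Dating window: the latest signature is 38 days after the earliest; the limit is 45 days. Within the window.

Not effective — insufficient signatures.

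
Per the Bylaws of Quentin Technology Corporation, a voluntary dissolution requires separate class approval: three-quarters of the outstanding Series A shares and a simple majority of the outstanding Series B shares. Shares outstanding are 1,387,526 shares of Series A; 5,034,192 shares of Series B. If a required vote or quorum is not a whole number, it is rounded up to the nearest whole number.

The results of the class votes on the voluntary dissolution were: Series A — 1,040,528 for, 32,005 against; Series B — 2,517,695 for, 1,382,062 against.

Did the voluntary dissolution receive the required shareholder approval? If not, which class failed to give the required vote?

Series A: 3/4 of 1387526 = 1040644.50, rounded up to 1040645; 1,040,645 required, 1,040,528 in favor — not approved.
Series B: a majority of 5034192 is 2517097; 2,517,097 required, 2,517,695 in favor — approved.

Not approved — the Series A shares did not give the required vote.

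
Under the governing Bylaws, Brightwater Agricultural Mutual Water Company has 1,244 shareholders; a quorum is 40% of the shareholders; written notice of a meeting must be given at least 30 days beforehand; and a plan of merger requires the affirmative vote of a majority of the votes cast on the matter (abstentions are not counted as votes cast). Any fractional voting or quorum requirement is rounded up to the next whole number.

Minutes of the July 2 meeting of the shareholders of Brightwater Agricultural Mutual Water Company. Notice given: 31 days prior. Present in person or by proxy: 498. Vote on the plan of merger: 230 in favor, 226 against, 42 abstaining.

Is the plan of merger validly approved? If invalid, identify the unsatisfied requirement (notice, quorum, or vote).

Notice: 31 days given; 30 required. Satisfied.
Quorum: 40% of 1,244 = 497.60, rounded up to 498; 498 present. Satisfied.
Vote: requires a majority of the votes cast (498 − 42 abstaining = 456); a majority of 456 is 229, so 229 needed; 230 in favor. Satisfied.

Valid — all requirements satisfied.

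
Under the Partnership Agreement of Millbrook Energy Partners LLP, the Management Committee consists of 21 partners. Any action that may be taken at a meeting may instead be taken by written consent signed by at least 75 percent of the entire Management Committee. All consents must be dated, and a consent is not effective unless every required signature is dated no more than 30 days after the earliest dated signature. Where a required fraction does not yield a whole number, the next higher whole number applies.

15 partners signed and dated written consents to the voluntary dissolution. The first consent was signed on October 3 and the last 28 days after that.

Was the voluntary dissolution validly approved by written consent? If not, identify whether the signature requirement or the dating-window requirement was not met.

Signatures required: at least 75 percent of 21 — 3/4 of 21 = 15.75, rounded up to 16, so 16 needed; 15 signed. Insufficient.
Dating window: the latest signature is 28 days after the earliest; the limit is 30 days. Within the window.

Not effective — insufficient signatures.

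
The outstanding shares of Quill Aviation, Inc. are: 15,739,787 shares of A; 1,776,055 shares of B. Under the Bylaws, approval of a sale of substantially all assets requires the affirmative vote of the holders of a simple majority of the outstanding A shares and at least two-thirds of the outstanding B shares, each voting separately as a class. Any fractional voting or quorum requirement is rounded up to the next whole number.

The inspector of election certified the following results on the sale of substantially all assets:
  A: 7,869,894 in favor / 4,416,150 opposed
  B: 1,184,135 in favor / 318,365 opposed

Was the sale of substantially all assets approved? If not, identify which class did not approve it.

A: a majority of 15739787 is 7869894; 7,869,894 required, 7,869,894 in favor — approved.
B: 2/3 of 1776055 = 1184036.67, rounded up to 1184037; 1,184,037 required, 1,184,135 in favor — approved.

Approved — every class gave the required vote.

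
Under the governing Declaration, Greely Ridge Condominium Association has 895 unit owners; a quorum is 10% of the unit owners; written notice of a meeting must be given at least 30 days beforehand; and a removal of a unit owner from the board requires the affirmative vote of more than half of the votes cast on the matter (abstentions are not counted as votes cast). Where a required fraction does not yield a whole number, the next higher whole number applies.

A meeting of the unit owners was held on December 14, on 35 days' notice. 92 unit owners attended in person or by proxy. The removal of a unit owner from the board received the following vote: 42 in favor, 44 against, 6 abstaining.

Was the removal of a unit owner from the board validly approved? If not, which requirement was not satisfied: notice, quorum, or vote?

Notice: 35 days given; 30 required. Satisfied.
Quorum: 10% of 895 = 89.50, rounded up to 90; 92 present. Satisfied.
Vote: requires a majority of the votes cast (92 − 6 abstaining = 86); a majority of 86 is 44, so 44 needed; 42 in favor. Not satisfied.

Invalid — vote requirement not satisfied.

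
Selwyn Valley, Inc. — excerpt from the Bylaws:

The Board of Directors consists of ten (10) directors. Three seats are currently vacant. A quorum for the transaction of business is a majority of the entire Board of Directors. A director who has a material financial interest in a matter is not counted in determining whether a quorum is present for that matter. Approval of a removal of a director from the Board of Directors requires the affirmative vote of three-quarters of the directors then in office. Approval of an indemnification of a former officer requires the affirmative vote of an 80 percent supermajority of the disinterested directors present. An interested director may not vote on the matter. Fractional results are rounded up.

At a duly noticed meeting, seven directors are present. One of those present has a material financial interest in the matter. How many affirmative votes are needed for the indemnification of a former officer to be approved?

The indemnification of a former officer requires four-fifths of the disinterested directors present (7 − 1 = 6).
4/5 of 6 = 4.80, rounded up to 5.

5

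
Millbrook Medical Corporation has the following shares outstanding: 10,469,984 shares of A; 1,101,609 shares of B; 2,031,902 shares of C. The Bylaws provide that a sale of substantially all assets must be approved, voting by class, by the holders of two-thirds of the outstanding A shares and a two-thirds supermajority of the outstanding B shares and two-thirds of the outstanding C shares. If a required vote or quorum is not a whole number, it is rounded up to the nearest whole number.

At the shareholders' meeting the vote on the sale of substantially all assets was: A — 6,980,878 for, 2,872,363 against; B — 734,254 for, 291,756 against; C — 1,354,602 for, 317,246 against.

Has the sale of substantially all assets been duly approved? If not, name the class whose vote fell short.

Not approved — the B shares did not give the required vote.

A: 2/3 of 10469984 = 6979989.33, rounded up to 6979990; 6,979,990 required, 6,980,878 in favor — approved.
B: 2/3 of 1101609 = 734406; 734,406 required, 734,254 in favor — not approved.
C: 2/3 of 2031902 = 1354601.33, rounded up to 1354602; 1,354,602 required, 1,354,602 in favor — approved.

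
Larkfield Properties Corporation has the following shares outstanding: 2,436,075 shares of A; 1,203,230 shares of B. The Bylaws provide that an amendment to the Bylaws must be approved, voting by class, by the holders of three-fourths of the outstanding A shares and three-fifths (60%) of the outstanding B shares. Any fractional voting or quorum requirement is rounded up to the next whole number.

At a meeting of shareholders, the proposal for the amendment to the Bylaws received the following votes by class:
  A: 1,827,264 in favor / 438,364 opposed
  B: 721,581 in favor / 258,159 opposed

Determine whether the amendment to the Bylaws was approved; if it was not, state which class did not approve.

Not approved — the B shares did not give the required vote.

A: 3/4 of 2436075 = 1827056.25, rounded up to 1827057; 1,827,057 required, 1,827,264 in favor — approved.
B: 3/5 of 1203230 = 721938; 721,938 required, 721,581 in favor — not approved.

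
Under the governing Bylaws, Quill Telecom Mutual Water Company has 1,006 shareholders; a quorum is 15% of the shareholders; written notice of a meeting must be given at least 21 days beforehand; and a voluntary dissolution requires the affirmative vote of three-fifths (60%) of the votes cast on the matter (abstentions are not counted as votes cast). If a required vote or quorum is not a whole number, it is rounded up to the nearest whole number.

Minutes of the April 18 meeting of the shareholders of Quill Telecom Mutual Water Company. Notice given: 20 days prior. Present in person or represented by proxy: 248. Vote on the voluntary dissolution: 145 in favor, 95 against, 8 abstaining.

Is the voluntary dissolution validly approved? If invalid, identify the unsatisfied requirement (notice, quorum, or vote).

Invalid — notice requirement not satisfied.

Notice: 20 days given; 21 required. Not satisfied.
Quorum: 15% of 1,006 = 150.90, rounded up to 151; 248 present. Satisfied.
Vote: requires three-fifths of the votes cast (248 − 8 abstaining = 240); 3/5 of 240 = 144, so 144 needed; 145 in favor. Satisfied.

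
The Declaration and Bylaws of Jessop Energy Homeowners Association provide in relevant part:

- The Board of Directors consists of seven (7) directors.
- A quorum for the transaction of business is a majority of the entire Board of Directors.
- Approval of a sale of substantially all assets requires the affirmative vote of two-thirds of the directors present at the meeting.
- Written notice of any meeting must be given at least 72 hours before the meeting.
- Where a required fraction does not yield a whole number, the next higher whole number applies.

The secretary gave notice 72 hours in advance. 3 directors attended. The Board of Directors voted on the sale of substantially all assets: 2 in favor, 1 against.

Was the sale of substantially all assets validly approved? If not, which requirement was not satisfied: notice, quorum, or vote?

Notice: 72 hours given; 72 required (72 ≥ 72). Satisfied.
Quorum: 3 present; quorum is 4. Not satisfied.
Vote: the sale of substantially all assets requires two-thirds of the directors present (3). 2/3 of 3 = 2, so 2 affirmative votes are needed; 2 voted in favor. Satisfied. (Moot — without a quorum no business can be validly transacted.)

Invalid — quorum requirement not satisfied.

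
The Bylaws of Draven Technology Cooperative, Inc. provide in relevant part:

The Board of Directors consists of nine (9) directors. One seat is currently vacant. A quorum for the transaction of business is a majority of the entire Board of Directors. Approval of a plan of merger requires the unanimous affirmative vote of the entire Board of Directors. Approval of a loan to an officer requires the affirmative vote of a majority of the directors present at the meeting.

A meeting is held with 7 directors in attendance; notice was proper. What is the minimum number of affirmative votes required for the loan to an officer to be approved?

4

The loan to an officer requires a majority of the directors present (7).
A majority of 7 is 4.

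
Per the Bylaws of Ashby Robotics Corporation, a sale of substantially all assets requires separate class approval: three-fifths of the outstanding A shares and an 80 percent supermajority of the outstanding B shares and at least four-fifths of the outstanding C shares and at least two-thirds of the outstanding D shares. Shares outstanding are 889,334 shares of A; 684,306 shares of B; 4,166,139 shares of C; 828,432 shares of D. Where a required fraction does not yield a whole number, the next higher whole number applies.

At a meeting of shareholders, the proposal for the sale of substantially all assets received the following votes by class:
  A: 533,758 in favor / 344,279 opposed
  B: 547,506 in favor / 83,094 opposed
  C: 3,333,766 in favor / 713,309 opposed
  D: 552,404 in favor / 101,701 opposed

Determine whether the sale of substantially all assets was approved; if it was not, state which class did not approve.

A: 3/5 of 889334 = 533600.40, rounded up to 533601; 533,601 required, 533,758 in favor — approved.
B: 4/5 of 684306 = 547444.80, rounded up to 547445; 547,445 required, 547,506 in favor — approved.
C: 4/5 of 4166139 = 3332911.20, rounded up to 3332912; 3,332,912 required, 3,333,766 in favor — approved.
D: 2/3 of 828432 = 552288; 552,288 required, 552,404 in favor — approved.

Approved — every class gave the required vote.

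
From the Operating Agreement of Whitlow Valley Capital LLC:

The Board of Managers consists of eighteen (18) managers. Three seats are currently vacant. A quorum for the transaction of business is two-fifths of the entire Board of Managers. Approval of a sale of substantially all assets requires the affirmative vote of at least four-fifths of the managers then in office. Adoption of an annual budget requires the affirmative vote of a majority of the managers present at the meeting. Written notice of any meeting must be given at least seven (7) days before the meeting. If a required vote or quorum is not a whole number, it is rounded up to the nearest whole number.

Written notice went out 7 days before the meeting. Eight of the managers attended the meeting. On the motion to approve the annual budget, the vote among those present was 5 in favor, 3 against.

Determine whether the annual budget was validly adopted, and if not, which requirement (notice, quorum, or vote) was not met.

Valid — all requirements satisfied.

Notice: 7 days given; 7 required (7 ≥ 7). Satisfied.
Quorum: 8 present; quorum is 8. Satisfied.
Vote: the annual budget requires a majority of the managers present (8). A majority of 8 is 5, so 5 affirmative votes are needed; 5 voted in favor. Satisfied.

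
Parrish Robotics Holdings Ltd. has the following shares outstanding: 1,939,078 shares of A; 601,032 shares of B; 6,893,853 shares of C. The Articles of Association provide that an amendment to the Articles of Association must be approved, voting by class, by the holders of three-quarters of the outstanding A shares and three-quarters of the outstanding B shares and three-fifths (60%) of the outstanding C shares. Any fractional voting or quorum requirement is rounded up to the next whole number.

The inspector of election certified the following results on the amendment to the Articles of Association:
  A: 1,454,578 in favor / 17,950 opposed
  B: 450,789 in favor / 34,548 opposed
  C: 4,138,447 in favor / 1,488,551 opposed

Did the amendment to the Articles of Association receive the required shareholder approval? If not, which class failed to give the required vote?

A: 3/4 of 1939078 = 1454308.50, rounded up to 1454309; 1,454,309 required, 1,454,578 in favor — approved.
B: 3/4 of 601032 = 450774; 450,774 required, 450,789 in favor — approved.
C: 3/5 of 6893853 = 4136311.80, rounded up to 4136312; 4,136,312 required, 4,138,447 in favor — approved.

Approved — every class gave the required vote.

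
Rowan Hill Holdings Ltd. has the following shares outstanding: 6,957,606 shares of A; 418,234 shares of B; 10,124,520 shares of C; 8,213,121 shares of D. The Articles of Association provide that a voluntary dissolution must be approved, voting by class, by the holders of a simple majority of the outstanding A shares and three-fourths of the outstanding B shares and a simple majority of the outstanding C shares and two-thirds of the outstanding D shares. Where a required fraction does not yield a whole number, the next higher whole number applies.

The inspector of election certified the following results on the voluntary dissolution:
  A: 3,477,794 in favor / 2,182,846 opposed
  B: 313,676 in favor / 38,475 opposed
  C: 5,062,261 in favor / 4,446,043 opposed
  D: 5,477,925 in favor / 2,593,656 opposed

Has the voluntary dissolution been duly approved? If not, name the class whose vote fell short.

Not approved — the A shares did not give the required vote.

A: a majority of 6957606 is 3478804; 3,478,804 required, 3,477,794 in favor — not approved.
B: 3/4 of 418234 = 313675.50, rounded up to 313676; 313,676 required, 313,676 in favor — approved.
C: a majority of 10124520 is 5062261; 5,062,261 required, 5,062,261 in favor — approved.
D: 2/3 of 8213121 = 5475414; 5,475,414 required, 5,477,925 in favor — approved.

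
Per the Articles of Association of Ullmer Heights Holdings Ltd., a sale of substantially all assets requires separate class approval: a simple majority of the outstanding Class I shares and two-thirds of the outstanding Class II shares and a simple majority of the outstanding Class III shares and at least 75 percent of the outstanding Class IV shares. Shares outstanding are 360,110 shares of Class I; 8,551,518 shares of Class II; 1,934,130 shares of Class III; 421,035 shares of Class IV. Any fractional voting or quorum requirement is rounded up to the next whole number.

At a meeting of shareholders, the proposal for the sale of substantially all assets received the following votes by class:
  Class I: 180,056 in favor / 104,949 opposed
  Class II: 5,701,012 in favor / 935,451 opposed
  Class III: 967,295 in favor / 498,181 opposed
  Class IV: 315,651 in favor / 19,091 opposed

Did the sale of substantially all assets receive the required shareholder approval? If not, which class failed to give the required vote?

Class I: a majority of 360110 is 180056; 180,056 required, 180,056 in favor — approved.
Class II: 2/3 of 8551518 = 5701012; 5,701,012 required, 5,701,012 in favor — approved.
Class III: a majority of 1934130 is 967066; 967,066 required, 967,295 in favor — approved.
Class IV: 3/4 of 421035 = 315776.25, rounded up to 315777; 315,777 required, 315,651 in favor — not approved.

Not approved — the Class IV shares did not give the required vote.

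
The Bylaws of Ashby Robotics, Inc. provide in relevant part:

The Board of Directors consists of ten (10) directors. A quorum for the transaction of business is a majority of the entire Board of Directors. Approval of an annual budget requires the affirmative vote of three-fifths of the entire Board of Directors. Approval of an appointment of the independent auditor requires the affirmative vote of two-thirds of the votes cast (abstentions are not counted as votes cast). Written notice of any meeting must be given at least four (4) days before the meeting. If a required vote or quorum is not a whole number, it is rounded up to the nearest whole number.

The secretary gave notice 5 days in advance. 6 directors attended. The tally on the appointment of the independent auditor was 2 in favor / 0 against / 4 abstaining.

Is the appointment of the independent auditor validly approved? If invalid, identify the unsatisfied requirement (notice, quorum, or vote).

Notice: 5 days given; 4 required (5 ≥ 4). Satisfied.
Quorum: 6 present; quorum is 6. Satisfied.
Vote: the appointment of the independent auditor requires two-thirds of the votes cast (6 present − 4 abstaining = 2). 2/3 of 2 = 1.33, rounded up to 2, so 2 affirmative votes are needed; 2 voted in favor. Satisfied.

Valid — all requirements satisfied.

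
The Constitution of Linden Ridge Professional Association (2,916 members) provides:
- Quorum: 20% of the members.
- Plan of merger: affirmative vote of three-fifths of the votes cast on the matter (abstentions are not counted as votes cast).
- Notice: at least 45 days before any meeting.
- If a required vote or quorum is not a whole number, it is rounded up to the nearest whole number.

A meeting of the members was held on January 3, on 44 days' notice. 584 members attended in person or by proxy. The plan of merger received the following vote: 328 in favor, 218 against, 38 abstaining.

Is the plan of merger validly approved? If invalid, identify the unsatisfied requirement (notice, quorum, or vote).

Invalid — notice requirement not satisfied.

Notice: 44 days given; 45 required. Not satisfied.
Quorum: 20% of 2,916 = 583.20, rounded up to 584; 584 present. Satisfied.
Vote: requires three-fifths of the votes cast (584 − 38 abstaining = 546); 3/5 of 546 = 327.60, rounded up to 328, so 328 needed; 328 in favor. Satisfied.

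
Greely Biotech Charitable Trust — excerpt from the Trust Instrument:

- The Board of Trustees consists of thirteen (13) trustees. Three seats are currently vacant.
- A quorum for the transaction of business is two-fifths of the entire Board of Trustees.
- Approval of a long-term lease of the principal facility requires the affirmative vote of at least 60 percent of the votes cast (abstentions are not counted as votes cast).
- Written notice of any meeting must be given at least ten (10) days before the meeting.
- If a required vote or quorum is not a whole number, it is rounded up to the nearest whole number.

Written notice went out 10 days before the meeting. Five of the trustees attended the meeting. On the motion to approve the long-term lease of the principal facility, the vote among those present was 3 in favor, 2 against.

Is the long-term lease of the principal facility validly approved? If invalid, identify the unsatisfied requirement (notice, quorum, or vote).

Invalid — quorum requirement not satisfied.

Notice: 10 days given; 10 required (10 ≥ 10). Satisfied.
Quorum: 5 present; quorum is 6. Not satisfied.
Vote: the long-term lease of the principal facility requires three-fifths of the votes cast (5). 3/5 of 5 = 3, so 3 affirmative votes are needed; 3 voted in favor. Satisfied. (Moot — without a quorum no business can be validly transacted.)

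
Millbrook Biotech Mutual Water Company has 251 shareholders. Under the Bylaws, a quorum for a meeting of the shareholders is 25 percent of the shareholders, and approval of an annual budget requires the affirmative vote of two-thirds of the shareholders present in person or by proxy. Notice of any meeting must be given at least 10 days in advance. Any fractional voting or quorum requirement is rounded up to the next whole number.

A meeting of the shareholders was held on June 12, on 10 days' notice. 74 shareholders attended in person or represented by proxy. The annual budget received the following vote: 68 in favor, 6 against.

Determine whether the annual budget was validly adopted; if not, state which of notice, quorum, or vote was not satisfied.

Notice: 10 days given; 10 required. Satisfied.
Quorum: 25% of 251 = 62.75, rounded up to 63; 74 present. Satisfied.
Vote: requires two-thirds of those present (74); 2/3 of 74 = 49.33, rounded up to 50, so 50 needed; 68 in favor. Satisfied.

Valid — all requirements satisfied.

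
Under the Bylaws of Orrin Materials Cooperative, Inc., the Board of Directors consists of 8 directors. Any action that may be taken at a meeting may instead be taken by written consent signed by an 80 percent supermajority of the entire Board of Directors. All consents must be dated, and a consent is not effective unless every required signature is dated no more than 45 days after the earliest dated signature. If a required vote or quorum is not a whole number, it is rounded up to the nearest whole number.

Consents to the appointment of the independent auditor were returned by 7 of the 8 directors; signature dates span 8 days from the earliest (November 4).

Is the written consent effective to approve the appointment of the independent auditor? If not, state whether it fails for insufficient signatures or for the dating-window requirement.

Effective — both the signature and dating-window requirements are satisfied.

Signatures required: an 80 percent supermajority of 8 — 4/5 of 8 = 6.40, rounded up to 7, so 7 needed; 7 signed. Sufficient.
Dating window: the latest signature is 8 days after the earliest; the limit is 45 days. Within the window.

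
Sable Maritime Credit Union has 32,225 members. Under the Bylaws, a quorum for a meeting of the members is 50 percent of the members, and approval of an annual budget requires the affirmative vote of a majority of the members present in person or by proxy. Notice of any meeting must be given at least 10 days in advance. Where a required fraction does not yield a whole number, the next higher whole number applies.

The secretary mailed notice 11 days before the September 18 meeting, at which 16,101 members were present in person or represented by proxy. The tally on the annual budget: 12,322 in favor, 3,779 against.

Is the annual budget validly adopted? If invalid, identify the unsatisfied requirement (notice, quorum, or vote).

Notice: 11 days given; 10 required. Satisfied.
Quorum: 50% of 32,225 = 16,112.50, rounded up to 16,113; 16,101 present. Not satisfied.
Vote: requires a majority of those present (16,101); a majority of 16101 is 8051, so 8,051 needed; 12,322 in favor. Satisfied.

Invalid — quorum requirement not satisfied.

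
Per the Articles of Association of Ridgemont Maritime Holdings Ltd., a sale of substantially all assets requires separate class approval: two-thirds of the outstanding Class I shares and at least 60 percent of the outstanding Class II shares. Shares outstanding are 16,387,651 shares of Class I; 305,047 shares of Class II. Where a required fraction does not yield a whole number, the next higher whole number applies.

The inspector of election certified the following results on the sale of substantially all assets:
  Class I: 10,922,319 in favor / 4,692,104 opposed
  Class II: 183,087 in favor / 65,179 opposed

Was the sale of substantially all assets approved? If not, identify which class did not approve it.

Class I: 2/3 of 16387651 = 10925100.67, rounded up to 10925101; 10,925,101 required, 10,922,319 in favor — not approved.
Class II: 3/5 of 305047 = 183028.20, rounded up to 183029; 183,029 required, 183,087 in favor — approved.

Not approved — the Class I shares did not give the required vote.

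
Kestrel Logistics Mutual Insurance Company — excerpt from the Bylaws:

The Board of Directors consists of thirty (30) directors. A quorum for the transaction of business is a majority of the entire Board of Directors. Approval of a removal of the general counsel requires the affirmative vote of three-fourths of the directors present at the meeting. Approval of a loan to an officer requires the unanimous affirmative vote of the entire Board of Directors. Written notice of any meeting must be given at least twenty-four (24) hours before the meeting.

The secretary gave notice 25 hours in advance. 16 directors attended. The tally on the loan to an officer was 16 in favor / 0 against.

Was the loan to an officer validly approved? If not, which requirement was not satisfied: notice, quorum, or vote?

Notice: 25 hours given; 24 required (25 ≥ 24). Satisfied.
Quorum: 16 present; quorum is 16. Satisfied.
Vote: the loan to an officer requires the unanimous vote of the entire Board of Directors (30). Unanimous means all 30, so 30 affirmative votes are needed; 16 voted in favor. Not satisfied.

Invalid — vote requirement not satisfied.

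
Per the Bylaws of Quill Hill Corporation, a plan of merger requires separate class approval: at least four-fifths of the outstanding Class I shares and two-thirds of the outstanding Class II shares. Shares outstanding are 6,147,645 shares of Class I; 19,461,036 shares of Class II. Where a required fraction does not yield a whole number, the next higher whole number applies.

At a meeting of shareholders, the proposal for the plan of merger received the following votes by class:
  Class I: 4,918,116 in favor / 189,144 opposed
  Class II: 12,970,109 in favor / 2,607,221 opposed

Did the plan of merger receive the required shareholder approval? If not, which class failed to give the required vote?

Class I: 4/5 of 6147645 = 4918116; 4,918,116 required, 4,918,116 in favor — approved.
Class II: 2/3 of 19461036 = 12974024; 12,974,024 required, 12,970,109 in favor — not approved.

Not approved — the Class II shares did not give the required vote.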